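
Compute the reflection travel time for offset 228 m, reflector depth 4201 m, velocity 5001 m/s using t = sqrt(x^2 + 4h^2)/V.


x^2 + 4h^2 = 228^2 + 4*4201^2 = 51984 + 70593604 = 70645588
sqrt(70645588) = 8405.093
t = 8405.093 / 5001 = 1.6807 s

1.6807


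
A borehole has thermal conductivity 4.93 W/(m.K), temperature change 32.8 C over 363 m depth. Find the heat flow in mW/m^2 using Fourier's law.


q = k * dT / dz * 1000
= 4.93 * 32.8 / 363 * 1000
= 0.445466 * 1000
= 445.4656 mW/m^2

445.4656


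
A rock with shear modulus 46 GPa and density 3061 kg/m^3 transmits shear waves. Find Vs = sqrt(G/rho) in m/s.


Convert G to Pa: G = 46e9 Pa
Compute G/rho = 46e9 / 3061 = 15027768.703
Vs = sqrt(15027768.703) = 3876.57 m/s

3876.57


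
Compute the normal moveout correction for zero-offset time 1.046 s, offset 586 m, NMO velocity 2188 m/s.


x/Vnmo = 586/2188 = 0.267824
(x/Vnmo)^2 = 0.07173
t0^2 = 1.094116
sqrt(1.094116 + 0.07173) = 1.079743
dt = 1.079743 - 1.046 = 0.033743

0.033743


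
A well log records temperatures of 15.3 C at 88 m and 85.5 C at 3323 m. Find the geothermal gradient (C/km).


dT = 85.5 - 15.3 = 70.2 C
dz = 3323 - 88 = 3235 m
gradient = dT/dz * 1000 = 70.2/3235 * 1000 = 21.7002 C/km

21.7002


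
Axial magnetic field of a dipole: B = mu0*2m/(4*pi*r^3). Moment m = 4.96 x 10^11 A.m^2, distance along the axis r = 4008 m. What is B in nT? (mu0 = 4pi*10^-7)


m = 4.96 x 10^11 = 496000000000 A.m^2
2m = 992000000000 A.m^2
r^3 = 4008^3 = 64384768512
B = (4pi*10^-7) * 992000000000 / (4*pi * 64384768512) * 1e9
= 1246583.964944 / 809082863041.51 * 1e9
= 1540.7371 nT

1540.7371


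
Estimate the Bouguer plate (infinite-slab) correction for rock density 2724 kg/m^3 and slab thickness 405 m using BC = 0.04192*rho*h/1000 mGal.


BC = 0.04192 * rho * h / 1000
= 0.04192 * 2724 * 405 / 1000
= 46.247 mGal

46.247


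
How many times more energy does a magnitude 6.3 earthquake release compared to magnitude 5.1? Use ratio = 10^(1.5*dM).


M2 - M1 = 6.3 - 5.1 = 1.2
1.5 * 1.2 = 1.8
ratio = 10^1.8 = 63.1

63.1


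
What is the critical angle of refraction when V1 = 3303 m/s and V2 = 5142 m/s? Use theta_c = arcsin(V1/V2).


V1/V2 = 3303/5142 = 0.642357
theta_c = arcsin(0.642357) = 39.9678 degrees

39.9678


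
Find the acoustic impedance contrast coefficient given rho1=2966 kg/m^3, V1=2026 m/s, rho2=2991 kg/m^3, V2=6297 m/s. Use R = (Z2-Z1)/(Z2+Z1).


Z1 = 2966 * 2026 = 6009116
Z2 = 2991 * 6297 = 18834327
R = (18834327 - 6009116) / (18834327 + 6009116) = 12825211 / 24843443 = 0.5162

0.5162


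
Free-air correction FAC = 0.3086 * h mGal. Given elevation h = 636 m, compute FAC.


FAC = 0.3086 * h
= 0.3086 * 636
= 196.2696 mGal

196.2696


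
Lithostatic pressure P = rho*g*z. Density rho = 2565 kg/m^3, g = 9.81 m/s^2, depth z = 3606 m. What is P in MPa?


P = rho * g * z / 1e6
= 2565 * 9.81 * 3606 / 1e6
= 90736515.9 / 1e6
= 90.7365 MPa

90.7365


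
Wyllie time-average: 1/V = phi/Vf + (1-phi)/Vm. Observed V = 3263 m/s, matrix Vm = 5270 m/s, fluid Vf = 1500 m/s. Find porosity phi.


1/V - 1/Vm = 1/3263 - 1/5270 = 0.00011671
1/Vf - 1/Vm = 1/1500 - 1/5270 = 0.00047691
phi = 0.00011671 / 0.00047691 = 0.2447

0.2447


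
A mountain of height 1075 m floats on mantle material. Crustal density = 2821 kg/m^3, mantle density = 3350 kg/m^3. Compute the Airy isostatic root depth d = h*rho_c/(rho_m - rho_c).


rho_m - rho_c = 3350 - 2821 = 529
d = 1075 * 2821 / 529
= 3032575 / 529
= 5732.66 m

5732.66


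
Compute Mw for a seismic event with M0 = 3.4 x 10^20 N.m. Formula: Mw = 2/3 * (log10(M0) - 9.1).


log10(M0) = log10(3.4 x 10^20) = 20.5315
Mw = 2/3 * (20.5315 - 9.1)
= 2/3 * 11.4315
= 7.62

7.62


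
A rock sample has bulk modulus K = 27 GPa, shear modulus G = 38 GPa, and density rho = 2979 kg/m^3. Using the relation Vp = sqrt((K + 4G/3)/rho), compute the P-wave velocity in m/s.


First compute the effective modulus:
K + 4G/3 = 27e9 + 4*38e9/3 = 77666666666.67 Pa
Then divide by density:
77666666666.67 / 2979 = 26071388.6092 Pa/(kg/m^3)
Take the square root:
Vp = sqrt(26071388.6092) = 5106.01 m/s

5106.01


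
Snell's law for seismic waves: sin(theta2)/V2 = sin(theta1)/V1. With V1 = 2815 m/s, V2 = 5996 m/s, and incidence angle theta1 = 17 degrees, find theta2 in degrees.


sin(theta1) = sin(17 deg) = 0.292372
sin(theta2) = V2/V1 * sin(theta1) = 5996/2815 * 0.292372 = 0.622757
theta2 = arcsin(0.622757) = 38.5177 degrees

38.5177


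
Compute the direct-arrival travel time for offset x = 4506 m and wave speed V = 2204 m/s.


t = x / V
= 4506 / 2204
= 2.0445 s

2.0445


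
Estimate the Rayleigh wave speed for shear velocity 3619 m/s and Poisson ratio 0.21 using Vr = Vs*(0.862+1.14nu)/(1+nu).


Numerator factor = 0.862 + 1.14*0.21 = 1.1014
Denominator = 1 + 0.21 = 1.21
Vr = 3619 * 1.1014 / 1.21 = 3294.19 m/s

3294.19


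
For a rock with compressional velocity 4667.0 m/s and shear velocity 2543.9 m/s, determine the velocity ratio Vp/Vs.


Vp/Vs = 4667.0 / 2543.9
= 1.8346

1.8346


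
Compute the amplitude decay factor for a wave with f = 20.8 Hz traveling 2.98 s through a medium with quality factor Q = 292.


pi*f*t/Q = pi*20.8*2.98/292 = 0.666878
A/A0 = exp(-0.666878) = 0.513308

0.513308


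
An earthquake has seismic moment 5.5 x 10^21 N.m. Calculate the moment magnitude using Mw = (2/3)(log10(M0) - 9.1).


log10(M0) = log10(5.5 x 10^21) = 21.7404
Mw = 2/3 * (21.7404 - 9.1)
= 2/3 * 12.6404
= 8.43

8.43


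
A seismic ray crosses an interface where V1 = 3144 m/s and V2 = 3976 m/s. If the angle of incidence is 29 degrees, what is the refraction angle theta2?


sin(theta1) = sin(29 deg) = 0.48481
sin(theta2) = V2/V1 * sin(theta1) = 3976/3144 * 0.48481 = 0.613105
theta2 = arcsin(0.613105) = 37.8144 degrees

37.8144


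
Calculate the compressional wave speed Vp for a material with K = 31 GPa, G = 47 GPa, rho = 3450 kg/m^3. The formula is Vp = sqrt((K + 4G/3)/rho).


First compute the effective modulus:
K + 4G/3 = 31e9 + 4*47e9/3 = 93666666666.67 Pa
Then divide by density:
93666666666.67 / 3450 = 27149758.4541 Pa/(kg/m^3)
Take the square root:
Vp = sqrt(27149758.4541) = 5210.54 m/s

5210.54


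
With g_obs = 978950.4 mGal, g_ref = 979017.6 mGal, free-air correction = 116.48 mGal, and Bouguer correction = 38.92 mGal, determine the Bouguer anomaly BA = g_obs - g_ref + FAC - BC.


BA = g_obs - g_ref + FAC - BC
= 978950.4 - 979017.6 + 116.48 - 38.92
= 10.36 mGal

10.36


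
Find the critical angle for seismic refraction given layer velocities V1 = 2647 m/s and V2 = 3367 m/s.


V1/V2 = 2647/3367 = 0.78616
theta_c = arcsin(0.78616) = 51.8281 degrees

51.8281


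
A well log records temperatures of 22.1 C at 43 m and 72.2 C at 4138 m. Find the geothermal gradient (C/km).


dT = 72.2 - 22.1 = 50.1 C
dz = 4138 - 43 = 4095 m
gradient = dT/dz * 1000 = 50.1/4095 * 1000 = 12.2344 C/km

12.2344


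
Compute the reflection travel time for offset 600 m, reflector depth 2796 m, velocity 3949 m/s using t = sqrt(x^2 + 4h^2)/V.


x^2 + 4h^2 = 600^2 + 4*2796^2 = 360000 + 31270464 = 31630464
sqrt(31630464) = 5624.0967
t = 5624.0967 / 3949 = 1.4242 s

1.4242


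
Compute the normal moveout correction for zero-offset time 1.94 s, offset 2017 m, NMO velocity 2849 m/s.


x/Vnmo = 2017/2849 = 0.707968
(x/Vnmo)^2 = 0.501218
t0^2 = 3.7636
sqrt(3.7636 + 0.501218) = 2.065144
dt = 2.065144 - 1.94 = 0.125144

0.125144


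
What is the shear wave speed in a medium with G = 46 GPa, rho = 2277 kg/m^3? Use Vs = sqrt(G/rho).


Convert G to Pa: G = 46e9 Pa
Compute G/rho = 46e9 / 2277 = 20202020.202
Vs = sqrt(20202020.202) = 4494.67 m/s

4494.67


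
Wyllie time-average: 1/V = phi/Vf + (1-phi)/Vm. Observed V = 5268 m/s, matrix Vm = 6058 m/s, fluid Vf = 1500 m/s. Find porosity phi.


1/V - 1/Vm = 1/5268 - 1/6058 = 2.475e-05
1/Vf - 1/Vm = 1/1500 - 1/6058 = 0.0005016
phi = 2.475e-05 / 0.0005016 = 0.0494

0.0494


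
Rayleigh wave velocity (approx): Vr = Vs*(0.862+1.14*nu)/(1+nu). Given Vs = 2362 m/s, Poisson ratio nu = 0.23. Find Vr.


Numerator factor = 0.862 + 1.14*0.23 = 1.1242
Denominator = 1 + 0.23 = 1.23
Vr = 2362 * 1.1242 / 1.23 = 2158.83 m/s

2158.83


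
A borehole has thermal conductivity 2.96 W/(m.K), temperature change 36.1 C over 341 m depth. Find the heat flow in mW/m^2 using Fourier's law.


q = k * dT / dz * 1000
= 2.96 * 36.1 / 341 * 1000
= 0.313361 * 1000
= 313.3607 mW/m^2

313.3607


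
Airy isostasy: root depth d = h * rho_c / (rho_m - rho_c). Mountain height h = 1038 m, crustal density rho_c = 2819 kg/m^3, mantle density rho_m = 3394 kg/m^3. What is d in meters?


rho_m - rho_c = 3394 - 2819 = 575
d = 1038 * 2819 / 575
= 2926122 / 575
= 5088.91 m

5088.91


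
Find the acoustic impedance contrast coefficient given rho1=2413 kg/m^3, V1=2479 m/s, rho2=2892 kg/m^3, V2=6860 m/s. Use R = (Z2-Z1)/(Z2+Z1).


Z1 = 2413 * 2479 = 5981827
Z2 = 2892 * 6860 = 19839120
R = (19839120 - 5981827) / (19839120 + 5981827) = 13857293 / 25820947 = 0.5367

0.5367


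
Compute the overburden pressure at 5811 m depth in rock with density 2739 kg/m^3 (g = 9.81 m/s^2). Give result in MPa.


P = rho * g * z / 1e6
= 2739 * 9.81 * 5811 / 1e6
= 156139187.49 / 1e6
= 156.1392 MPa

156.1392


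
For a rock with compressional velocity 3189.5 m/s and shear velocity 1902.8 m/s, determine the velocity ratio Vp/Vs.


Vp/Vs = 3189.5 / 1902.8
= 1.6762

1.6762


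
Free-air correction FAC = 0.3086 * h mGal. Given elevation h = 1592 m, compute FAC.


FAC = 0.3086 * h
= 0.3086 * 1592
= 491.2912 mGal

491.2912


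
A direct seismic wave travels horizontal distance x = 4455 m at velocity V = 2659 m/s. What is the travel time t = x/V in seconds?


t = x / V
= 4455 / 2659
= 1.6754 s

1.6754


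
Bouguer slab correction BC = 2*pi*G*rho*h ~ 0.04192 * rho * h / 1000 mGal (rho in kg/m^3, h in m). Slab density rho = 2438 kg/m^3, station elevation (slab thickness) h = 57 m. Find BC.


BC = 0.04192 * rho * h / 1000
= 0.04192 * 2438 * 57 / 1000
= 5.8255 mGal

5.8255


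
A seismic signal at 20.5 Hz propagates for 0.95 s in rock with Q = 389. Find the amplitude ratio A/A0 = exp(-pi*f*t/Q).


pi*f*t/Q = pi*20.5*0.95/389 = 0.157282
A/A0 = exp(-0.157282) = 0.854463

0.854463


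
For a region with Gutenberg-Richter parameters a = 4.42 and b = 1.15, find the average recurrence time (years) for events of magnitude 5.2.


log10(N) = 4.42 - 1.15*5.2 = -1.56
N = 10^-1.56 = 0.027542
T = 1/N = 1/0.027542 = 36.3078 years

36.3078


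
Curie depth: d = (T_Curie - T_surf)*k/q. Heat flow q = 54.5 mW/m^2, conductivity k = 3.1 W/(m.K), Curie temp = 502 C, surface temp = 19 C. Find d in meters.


T_Curie - T_surf = 502 - 19 = 483 C
Convert q to W/m^2: 54.5 mW/m^2 = 0.0545 W/m^2
d = 483 * 3.1 / 0.0545 = 27473.39 m

27473.39


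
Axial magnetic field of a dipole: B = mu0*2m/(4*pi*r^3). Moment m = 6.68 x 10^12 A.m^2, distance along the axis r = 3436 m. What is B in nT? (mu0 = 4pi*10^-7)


m = 6.68 x 10^12 = 6680000000000 A.m^2
2m = 13360000000000 A.m^2
r^3 = 3436^3 = 40565745856
B = (4pi*10^-7) * 13360000000000 / (4*pi * 40565745856) * 1e9
= 16788671.140784 / 509764196674.4 * 1e9
= 32934.1905 nT

32934.1905


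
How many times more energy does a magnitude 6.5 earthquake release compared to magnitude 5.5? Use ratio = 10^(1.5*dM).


M2 - M1 = 6.5 - 5.5 = 1.0
1.5 * 1.0 = 1.5
ratio = 10^1.5 = 31.62

31.62


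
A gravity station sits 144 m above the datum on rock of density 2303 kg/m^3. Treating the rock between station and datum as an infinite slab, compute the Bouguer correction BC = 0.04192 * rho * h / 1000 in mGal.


BC = 0.04192 * rho * h / 1000
= 0.04192 * 2303 * 144 / 1000
= 13.902 mGal

13.902


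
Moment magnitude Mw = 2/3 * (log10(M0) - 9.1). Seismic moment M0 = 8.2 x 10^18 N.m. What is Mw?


log10(M0) = log10(8.2 x 10^18) = 18.9138
Mw = 2/3 * (18.9138 - 9.1)
= 2/3 * 9.8138
= 6.54

6.54


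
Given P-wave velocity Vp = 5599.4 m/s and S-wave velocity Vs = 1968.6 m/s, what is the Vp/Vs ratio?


Vp/Vs = 5599.4 / 1968.6
= 2.8444

2.8444


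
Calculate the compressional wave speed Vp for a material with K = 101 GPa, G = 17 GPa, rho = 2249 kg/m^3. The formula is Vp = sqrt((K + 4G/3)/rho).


First compute the effective modulus:
K + 4G/3 = 101e9 + 4*17e9/3 = 123666666666.67 Pa
Then divide by density:
123666666666.67 / 2249 = 54987401.8082 Pa/(kg/m^3)
Take the square root:
Vp = sqrt(54987401.8082) = 7415.35 m/s

7415.35


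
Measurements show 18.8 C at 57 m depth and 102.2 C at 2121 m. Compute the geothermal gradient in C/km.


dT = 102.2 - 18.8 = 83.4 C
dz = 2121 - 57 = 2064 m
gradient = dT/dz * 1000 = 83.4/2064 * 1000 = 40.407 C/km

40.407


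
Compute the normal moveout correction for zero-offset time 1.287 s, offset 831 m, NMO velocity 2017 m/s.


x/Vnmo = 831/2017 = 0.411998
(x/Vnmo)^2 = 0.169742
t0^2 = 1.656369
sqrt(1.656369 + 0.169742) = 1.351337
dt = 1.351337 - 1.287 = 0.064337

0.064337


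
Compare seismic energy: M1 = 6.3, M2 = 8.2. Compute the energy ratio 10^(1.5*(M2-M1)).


M2 - M1 = 8.2 - 6.3 = 1.9
1.5 * 1.9 = 2.85
ratio = 10^2.85 = 707.95

707.95


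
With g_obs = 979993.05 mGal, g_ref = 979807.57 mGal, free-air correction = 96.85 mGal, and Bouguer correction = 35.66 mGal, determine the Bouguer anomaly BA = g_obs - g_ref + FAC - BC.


BA = g_obs - g_ref + FAC - BC
= 979993.05 - 979807.57 + 96.85 - 35.66
= 246.67 mGal

246.67


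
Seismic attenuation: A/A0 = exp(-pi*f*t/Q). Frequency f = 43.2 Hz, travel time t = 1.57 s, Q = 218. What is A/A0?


pi*f*t/Q = pi*43.2*1.57/218 = 0.97741
A/A0 = exp(-0.97741) = 0.376284

0.376284


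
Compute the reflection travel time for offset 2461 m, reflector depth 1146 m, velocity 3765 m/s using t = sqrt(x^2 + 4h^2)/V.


x^2 + 4h^2 = 2461^2 + 4*1146^2 = 6056521 + 5253264 = 11309785
sqrt(11309785) = 3363.0024
t = 3363.0024 / 3765 = 0.8932 s

0.8932


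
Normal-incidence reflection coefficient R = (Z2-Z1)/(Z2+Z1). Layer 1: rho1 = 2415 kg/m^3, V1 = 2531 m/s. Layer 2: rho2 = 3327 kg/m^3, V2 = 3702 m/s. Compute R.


Z1 = 2415 * 2531 = 6112365
Z2 = 3327 * 3702 = 12316554
R = (12316554 - 6112365) / (12316554 + 6112365) = 6204189 / 18428919 = 0.3367

0.3367


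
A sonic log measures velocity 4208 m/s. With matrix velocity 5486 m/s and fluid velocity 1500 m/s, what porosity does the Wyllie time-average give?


1/V - 1/Vm = 1/4208 - 1/5486 = 5.536e-05
1/Vf - 1/Vm = 1/1500 - 1/5486 = 0.00048438
phi = 5.536e-05 / 0.00048438 = 0.1143

0.1143


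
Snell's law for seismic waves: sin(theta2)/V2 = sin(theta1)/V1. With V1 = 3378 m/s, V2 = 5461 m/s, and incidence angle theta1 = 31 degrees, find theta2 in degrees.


sin(theta1) = sin(31 deg) = 0.515038
sin(theta2) = V2/V1 * sin(theta1) = 5461/3378 * 0.515038 = 0.83263
theta2 = arcsin(0.83263) = 56.3698 degrees

56.3698


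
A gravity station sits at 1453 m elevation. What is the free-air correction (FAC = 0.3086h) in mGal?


FAC = 0.3086 * h
= 0.3086 * 1453
= 448.3958 mGal

448.3958


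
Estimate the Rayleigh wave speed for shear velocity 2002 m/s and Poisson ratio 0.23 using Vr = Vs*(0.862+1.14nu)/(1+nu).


Numerator factor = 0.862 + 1.14*0.23 = 1.1242
Denominator = 1 + 0.23 = 1.23
Vr = 2002 * 1.1242 / 1.23 = 1829.8 m/s

1829.8


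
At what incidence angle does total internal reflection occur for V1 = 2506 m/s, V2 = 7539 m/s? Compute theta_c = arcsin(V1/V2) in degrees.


V1/V2 = 2506/7539 = 0.332405
theta_c = arcsin(0.332405) = 19.4148 degrees

19.4148


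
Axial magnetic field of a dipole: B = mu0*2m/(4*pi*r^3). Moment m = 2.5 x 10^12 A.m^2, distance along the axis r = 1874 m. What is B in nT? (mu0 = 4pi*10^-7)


m = 2.5 x 10^12 = 2500000000000 A.m^2
2m = 5000000000000 A.m^2
r^3 = 1874^3 = 6581255624
B = (4pi*10^-7) * 5000000000000 / (4*pi * 6581255624) * 1e9
= 6283185.30718 / 82702497279.02 * 1e9
= 75973.3444 nT

75973.3444


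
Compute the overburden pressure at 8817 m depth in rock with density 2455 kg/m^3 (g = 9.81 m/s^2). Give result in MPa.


P = rho * g * z / 1e6
= 2455 * 9.81 * 8817 / 1e6
= 212344660.35 / 1e6
= 212.3447 MPa

212.3447


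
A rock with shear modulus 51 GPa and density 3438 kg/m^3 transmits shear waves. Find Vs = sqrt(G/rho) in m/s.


Convert G to Pa: G = 51e9 Pa
Compute G/rho = 51e9 / 3438 = 14834205.9337
Vs = sqrt(14834205.9337) = 3851.52 m/s

3851.52


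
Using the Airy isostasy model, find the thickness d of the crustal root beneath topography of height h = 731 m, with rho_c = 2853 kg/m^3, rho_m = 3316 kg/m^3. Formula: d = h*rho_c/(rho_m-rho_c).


rho_m - rho_c = 3316 - 2853 = 463
d = 731 * 2853 / 463
= 2085543 / 463
= 4504.41 m

4504.41


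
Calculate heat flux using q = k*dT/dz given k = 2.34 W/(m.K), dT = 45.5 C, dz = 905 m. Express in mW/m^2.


q = k * dT / dz * 1000
= 2.34 * 45.5 / 905 * 1000
= 0.117646 * 1000
= 117.6464 mW/m^2

117.6464


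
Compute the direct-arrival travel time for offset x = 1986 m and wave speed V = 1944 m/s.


t = x / V
= 1986 / 1944
= 1.0216 s

1.0216


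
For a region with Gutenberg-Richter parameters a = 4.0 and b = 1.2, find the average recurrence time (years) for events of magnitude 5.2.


log10(N) = 4.0 - 1.2*5.2 = -2.24
N = 10^-2.24 = 0.005754
T = 1/N = 1/0.005754 = 173.7801 years

173.7801


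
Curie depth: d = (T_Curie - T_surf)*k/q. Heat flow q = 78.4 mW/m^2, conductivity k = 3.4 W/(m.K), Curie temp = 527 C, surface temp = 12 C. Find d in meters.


T_Curie - T_surf = 527 - 12 = 515 C
Convert q to W/m^2: 78.4 mW/m^2 = 0.0784 W/m^2
d = 515 * 3.4 / 0.0784 = 22334.18 m

22334.18


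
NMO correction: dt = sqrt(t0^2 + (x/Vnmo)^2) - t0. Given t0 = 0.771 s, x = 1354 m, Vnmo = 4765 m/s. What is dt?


x/Vnmo = 1354/4765 = 0.284155
(x/Vnmo)^2 = 0.080744
t0^2 = 0.594441
sqrt(0.594441 + 0.080744) = 0.821697
dt = 0.821697 - 0.771 = 0.050697

0.050697


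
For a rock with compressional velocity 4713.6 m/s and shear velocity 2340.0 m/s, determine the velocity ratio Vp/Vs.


Vp/Vs = 4713.6 / 2340.0
= 2.0144

2.0144


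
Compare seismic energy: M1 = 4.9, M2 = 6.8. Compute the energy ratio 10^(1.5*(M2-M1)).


M2 - M1 = 6.8 - 4.9 = 1.9
1.5 * 1.9 = 2.85
ratio = 10^2.85 = 707.95

707.95


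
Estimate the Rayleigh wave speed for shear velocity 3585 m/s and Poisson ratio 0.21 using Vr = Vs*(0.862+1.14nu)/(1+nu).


Numerator factor = 0.862 + 1.14*0.21 = 1.1014
Denominator = 1 + 0.21 = 1.21
Vr = 3585 * 1.1014 / 1.21 = 3263.24 m/s

3263.24


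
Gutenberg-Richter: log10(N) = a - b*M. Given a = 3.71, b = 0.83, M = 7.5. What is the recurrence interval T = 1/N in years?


log10(N) = 3.71 - 0.83*7.5 = -2.515
N = 10^-2.515 = 0.003055
T = 1/N = 1/0.003055 = 327.3407 years

327.3407


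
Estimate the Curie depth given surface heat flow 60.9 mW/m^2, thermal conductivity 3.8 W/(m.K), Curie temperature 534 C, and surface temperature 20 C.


T_Curie - T_surf = 534 - 20 = 514 C
Convert q to W/m^2: 60.9 mW/m^2 = 0.0609 W/m^2
d = 514 * 3.8 / 0.0609 = 32072.25 m

32072.25


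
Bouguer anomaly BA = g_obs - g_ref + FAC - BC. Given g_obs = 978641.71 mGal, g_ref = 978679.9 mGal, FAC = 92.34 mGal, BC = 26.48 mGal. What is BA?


BA = g_obs - g_ref + FAC - BC
= 978641.71 - 978679.9 + 92.34 - 26.48
= 27.67 mGal

27.67


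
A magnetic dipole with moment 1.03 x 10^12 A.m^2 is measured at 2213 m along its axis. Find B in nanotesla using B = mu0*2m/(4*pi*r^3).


m = 1.03 x 10^12 = 1030000000000 A.m^2
2m = 2060000000000 A.m^2
r^3 = 2213^3 = 10837877597
B = (4pi*10^-7) * 2060000000000 / (4*pi * 10837877597) * 1e9
= 2588672.346558 / 136192786556.96 * 1e9
= 19007.4116 nT

19007.4116


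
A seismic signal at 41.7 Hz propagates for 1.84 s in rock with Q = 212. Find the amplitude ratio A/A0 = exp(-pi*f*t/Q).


pi*f*t/Q = pi*41.7*1.84/212 = 1.137019
A/A0 = exp(-1.137019) = 0.320774

0.320774


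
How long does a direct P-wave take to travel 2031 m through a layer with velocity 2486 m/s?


t = x / V
= 2031 / 2486
= 0.817 s

0.817


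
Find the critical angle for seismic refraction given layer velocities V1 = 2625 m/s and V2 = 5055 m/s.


V1/V2 = 2625/5055 = 0.519288
theta_c = arcsin(0.519288) = 31.2845 degrees

31.2845


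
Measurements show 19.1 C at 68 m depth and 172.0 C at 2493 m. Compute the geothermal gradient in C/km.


dT = 172.0 - 19.1 = 152.9 C
dz = 2493 - 68 = 2425 m
gradient = dT/dz * 1000 = 152.9/2425 * 1000 = 63.0515 C/km

63.0515


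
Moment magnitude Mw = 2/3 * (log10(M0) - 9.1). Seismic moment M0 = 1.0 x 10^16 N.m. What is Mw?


log10(M0) = log10(1.0 x 10^16) = 16.0
Mw = 2/3 * (16.0 - 9.1)
= 2/3 * 6.9
= 4.6

4.6


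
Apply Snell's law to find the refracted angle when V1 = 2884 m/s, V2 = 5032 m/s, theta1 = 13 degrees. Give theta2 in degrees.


sin(theta1) = sin(13 deg) = 0.224951
sin(theta2) = V2/V1 * sin(theta1) = 5032/2884 * 0.224951 = 0.392494
theta2 = arcsin(0.392494) = 23.1098 degrees

23.1098


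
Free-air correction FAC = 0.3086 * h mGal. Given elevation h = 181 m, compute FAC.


FAC = 0.3086 * h
= 0.3086 * 181
= 55.8566 mGal

55.8566


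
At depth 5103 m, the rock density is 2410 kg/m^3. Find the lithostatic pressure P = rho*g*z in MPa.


P = rho * g * z / 1e6
= 2410 * 9.81 * 5103 / 1e6
= 120645636.3 / 1e6
= 120.6456 MPa

120.6456


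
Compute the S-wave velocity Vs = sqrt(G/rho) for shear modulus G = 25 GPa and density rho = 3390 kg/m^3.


Convert G to Pa: G = 25e9 Pa
Compute G/rho = 25e9 / 3390 = 7374631.2684
Vs = sqrt(7374631.2684) = 2715.63 m/s

2715.63


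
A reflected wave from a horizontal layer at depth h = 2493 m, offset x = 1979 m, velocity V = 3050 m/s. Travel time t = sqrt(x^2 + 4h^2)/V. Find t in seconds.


x^2 + 4h^2 = 1979^2 + 4*2493^2 = 3916441 + 24860196 = 28776637
sqrt(28776637) = 5364.386
t = 5364.386 / 3050 = 1.7588 s

1.7588


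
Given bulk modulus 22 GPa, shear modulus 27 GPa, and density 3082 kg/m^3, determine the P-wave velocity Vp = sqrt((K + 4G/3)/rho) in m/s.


First compute the effective modulus:
K + 4G/3 = 22e9 + 4*27e9/3 = 58000000000.0 Pa
Then divide by density:
58000000000.0 / 3082 = 18818948.7346 Pa/(kg/m^3)
Take the square root:
Vp = sqrt(18818948.7346) = 4338.08 m/s

4338.08


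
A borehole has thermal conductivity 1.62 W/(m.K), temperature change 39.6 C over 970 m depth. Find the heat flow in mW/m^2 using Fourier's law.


q = k * dT / dz * 1000
= 1.62 * 39.6 / 970 * 1000
= 0.066136 * 1000
= 66.1361 mW/m^2

66.1361


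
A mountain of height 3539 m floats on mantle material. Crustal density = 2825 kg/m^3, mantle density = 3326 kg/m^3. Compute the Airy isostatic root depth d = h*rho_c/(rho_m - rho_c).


rho_m - rho_c = 3326 - 2825 = 501
d = 3539 * 2825 / 501
= 9997675 / 501
= 19955.44 m

19955.44


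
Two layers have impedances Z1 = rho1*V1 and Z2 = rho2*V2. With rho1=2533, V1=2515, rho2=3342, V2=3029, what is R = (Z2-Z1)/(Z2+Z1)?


Z1 = 2533 * 2515 = 6370495
Z2 = 3342 * 3029 = 10122918
R = (10122918 - 6370495) / (10122918 + 6370495) = 3752423 / 16493413 = 0.2275

0.2275


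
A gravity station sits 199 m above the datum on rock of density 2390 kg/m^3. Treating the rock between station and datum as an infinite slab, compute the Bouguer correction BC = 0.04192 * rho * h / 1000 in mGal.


BC = 0.04192 * rho * h / 1000
= 0.04192 * 2390 * 199 / 1000
= 19.9376 mGal

19.9376


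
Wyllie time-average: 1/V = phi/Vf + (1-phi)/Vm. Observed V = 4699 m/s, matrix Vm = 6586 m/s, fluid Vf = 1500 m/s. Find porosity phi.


1/V - 1/Vm = 1/4699 - 1/6586 = 6.097e-05
1/Vf - 1/Vm = 1/1500 - 1/6586 = 0.00051483
phi = 6.097e-05 / 0.00051483 = 0.1184

0.1184


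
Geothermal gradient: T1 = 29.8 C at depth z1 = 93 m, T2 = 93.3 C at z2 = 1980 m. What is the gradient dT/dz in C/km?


dT = 93.3 - 29.8 = 63.5 C
dz = 1980 - 93 = 1887 m
gradient = dT/dz * 1000 = 63.5/1887 * 1000 = 33.6513 C/km

33.6513


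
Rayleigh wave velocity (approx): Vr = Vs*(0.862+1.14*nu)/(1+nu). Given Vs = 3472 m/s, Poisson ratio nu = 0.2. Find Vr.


Numerator factor = 0.862 + 1.14*0.2 = 1.09
Denominator = 1 + 0.2 = 1.2
Vr = 3472 * 1.09 / 1.2 = 3153.73 m/s

3153.73


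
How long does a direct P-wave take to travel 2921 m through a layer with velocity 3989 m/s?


t = x / V
= 2921 / 3989
= 0.7323 s

0.7323


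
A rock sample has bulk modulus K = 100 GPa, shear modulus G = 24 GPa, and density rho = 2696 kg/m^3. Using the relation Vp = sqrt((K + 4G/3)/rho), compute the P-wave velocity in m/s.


First compute the effective modulus:
K + 4G/3 = 100e9 + 4*24e9/3 = 132000000000.0 Pa
Then divide by density:
132000000000.0 / 2696 = 48961424.3323 Pa/(kg/m^3)
Take the square root:
Vp = sqrt(48961424.3323) = 6997.24 m/s

6997.24


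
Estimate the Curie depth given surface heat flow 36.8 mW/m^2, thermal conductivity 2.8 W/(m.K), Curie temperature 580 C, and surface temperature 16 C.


T_Curie - T_surf = 580 - 16 = 564 C
Convert q to W/m^2: 36.8 mW/m^2 = 0.0368 W/m^2
d = 564 * 2.8 / 0.0368 = 42913.04 m

42913.04


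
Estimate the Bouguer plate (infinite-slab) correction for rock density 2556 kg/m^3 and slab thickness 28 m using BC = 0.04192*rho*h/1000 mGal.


BC = 0.04192 * rho * h / 1000
= 0.04192 * 2556 * 28 / 1000
= 3.0001 mGal

3.0001


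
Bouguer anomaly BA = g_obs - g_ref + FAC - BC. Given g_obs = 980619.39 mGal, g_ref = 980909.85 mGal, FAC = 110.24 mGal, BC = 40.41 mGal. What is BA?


BA = g_obs - g_ref + FAC - BC
= 980619.39 - 980909.85 + 110.24 - 40.41
= -220.63 mGal

-220.63


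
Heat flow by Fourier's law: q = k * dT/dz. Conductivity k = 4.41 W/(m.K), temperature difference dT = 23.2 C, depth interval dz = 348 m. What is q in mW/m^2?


q = k * dT / dz * 1000
= 4.41 * 23.2 / 348 * 1000
= 0.294 * 1000
= 294.0 mW/m^2

294.0


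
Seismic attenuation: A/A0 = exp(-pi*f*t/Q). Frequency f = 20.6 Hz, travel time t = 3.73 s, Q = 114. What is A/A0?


pi*f*t/Q = pi*20.6*3.73/114 = 2.117489
A/A0 = exp(-2.117489) = 0.120333

0.120333


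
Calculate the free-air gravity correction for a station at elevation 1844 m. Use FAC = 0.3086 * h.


FAC = 0.3086 * h
= 0.3086 * 1844
= 569.0584 mGal

569.0584


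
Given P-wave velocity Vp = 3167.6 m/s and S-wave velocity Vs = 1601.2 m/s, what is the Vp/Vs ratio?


Vp/Vs = 3167.6 / 1601.2
= 1.9783

1.9783


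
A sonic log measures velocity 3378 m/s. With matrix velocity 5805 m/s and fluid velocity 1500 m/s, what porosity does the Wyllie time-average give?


1/V - 1/Vm = 1/3378 - 1/5805 = 0.00012377
1/Vf - 1/Vm = 1/1500 - 1/5805 = 0.0004944
phi = 0.00012377 / 0.0004944 = 0.2503

0.2503


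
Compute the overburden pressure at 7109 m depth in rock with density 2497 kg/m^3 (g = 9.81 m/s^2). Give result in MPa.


P = rho * g * z / 1e6
= 2497 * 9.81 * 7109 / 1e6
= 174139007.13 / 1e6
= 174.139 MPa

174.139


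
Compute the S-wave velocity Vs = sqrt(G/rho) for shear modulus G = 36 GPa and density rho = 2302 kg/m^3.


Convert G to Pa: G = 36e9 Pa
Compute G/rho = 36e9 / 2302 = 15638575.152
Vs = sqrt(15638575.152) = 3954.56 m/s

3954.56


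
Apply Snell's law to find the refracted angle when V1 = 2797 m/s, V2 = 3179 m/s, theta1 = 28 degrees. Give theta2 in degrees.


sin(theta1) = sin(28 deg) = 0.469472
sin(theta2) = V2/V1 * sin(theta1) = 3179/2797 * 0.469472 = 0.53359
theta2 = arcsin(0.53359) = 32.2483 degrees

32.2483


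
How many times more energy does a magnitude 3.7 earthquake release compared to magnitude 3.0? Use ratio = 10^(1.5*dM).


M2 - M1 = 3.7 - 3.0 = 0.7
1.5 * 0.7 = 1.05
ratio = 10^1.05 = 11.22

11.22


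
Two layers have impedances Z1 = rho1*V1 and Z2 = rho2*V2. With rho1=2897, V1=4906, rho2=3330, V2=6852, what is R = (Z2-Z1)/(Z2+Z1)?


Z1 = 2897 * 4906 = 14212682
Z2 = 3330 * 6852 = 22817160
R = (22817160 - 14212682) / (22817160 + 14212682) = 8604478 / 37029842 = 0.2324

0.2324


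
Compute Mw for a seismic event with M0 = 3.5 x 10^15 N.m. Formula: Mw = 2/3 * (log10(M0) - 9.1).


log10(M0) = log10(3.5 x 10^15) = 15.5441
Mw = 2/3 * (15.5441 - 9.1)
= 2/3 * 6.4441
= 4.3

4.3


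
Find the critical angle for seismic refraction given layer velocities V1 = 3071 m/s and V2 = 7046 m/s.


V1/V2 = 3071/7046 = 0.43585
theta_c = arcsin(0.43585) = 25.8394 degrees

25.8394


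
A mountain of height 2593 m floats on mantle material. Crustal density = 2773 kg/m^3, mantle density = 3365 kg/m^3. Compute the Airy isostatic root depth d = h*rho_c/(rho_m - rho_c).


rho_m - rho_c = 3365 - 2773 = 592
d = 2593 * 2773 / 592
= 7190389 / 592
= 12145.93 m

12145.93


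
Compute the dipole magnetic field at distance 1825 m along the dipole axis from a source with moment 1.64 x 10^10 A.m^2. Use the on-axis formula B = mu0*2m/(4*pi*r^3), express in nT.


m = 1.64 x 10^10 = 16400000000 A.m^2
2m = 32800000000 A.m^2
r^3 = 1825^3 = 6078390625
B = (4pi*10^-7) * 32800000000 / (4*pi * 6078390625) * 1e9
= 41217.695615 / 76383309332.6 * 1e9
= 539.6165 nT

539.6165


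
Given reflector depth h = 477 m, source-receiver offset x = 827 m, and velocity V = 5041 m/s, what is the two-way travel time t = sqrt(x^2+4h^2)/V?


x^2 + 4h^2 = 827^2 + 4*477^2 = 683929 + 910116 = 1594045
sqrt(1594045) = 1262.5549
t = 1262.5549 / 5041 = 0.2505 s

0.2505


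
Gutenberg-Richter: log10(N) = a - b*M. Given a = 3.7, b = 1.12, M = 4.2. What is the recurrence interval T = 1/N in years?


log10(N) = 3.7 - 1.12*4.2 = -1.004
N = 10^-1.004 = 0.099083
T = 1/N = 1/0.099083 = 10.0925 years

10.0925


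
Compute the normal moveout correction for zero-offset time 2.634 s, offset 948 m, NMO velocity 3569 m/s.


x/Vnmo = 948/3569 = 0.265621
(x/Vnmo)^2 = 0.070554
t0^2 = 6.937956
sqrt(6.937956 + 0.070554) = 2.647359
dt = 2.647359 - 2.634 = 0.013359

0.013359


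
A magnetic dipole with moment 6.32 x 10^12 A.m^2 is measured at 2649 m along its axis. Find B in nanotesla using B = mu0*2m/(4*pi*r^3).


m = 6.32 x 10^12 = 6320000000000 A.m^2
2m = 12640000000000 A.m^2
r^3 = 2649^3 = 18588565449
B = (4pi*10^-7) * 12640000000000 / (4*pi * 18588565449) * 1e9
= 15883892.45655 / 233590802621.41 * 1e9
= 67998.7922 nT

67998.7922


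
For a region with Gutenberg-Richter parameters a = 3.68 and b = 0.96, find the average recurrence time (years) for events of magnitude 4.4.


log10(N) = 3.68 - 0.96*4.4 = -0.544
N = 10^-0.544 = 0.285759
T = 1/N = 1/0.285759 = 3.4995 years

3.4995


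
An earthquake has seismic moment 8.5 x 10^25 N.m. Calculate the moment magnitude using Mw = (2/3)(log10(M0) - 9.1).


log10(M0) = log10(8.5 x 10^25) = 25.9294
Mw = 2/3 * (25.9294 - 9.1)
= 2/3 * 16.8294
= 11.22

11.22


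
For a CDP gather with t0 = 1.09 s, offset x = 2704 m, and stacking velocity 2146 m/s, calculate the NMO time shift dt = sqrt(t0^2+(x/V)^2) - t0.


x/Vnmo = 2704/2146 = 1.260019
(x/Vnmo)^2 = 1.587647
t0^2 = 1.1881
sqrt(1.1881 + 1.587647) = 1.666057
dt = 1.666057 - 1.09 = 0.576057

0.576057


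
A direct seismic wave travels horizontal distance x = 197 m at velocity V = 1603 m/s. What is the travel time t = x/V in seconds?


t = x / V
= 197 / 1603
= 0.1229 s

0.1229


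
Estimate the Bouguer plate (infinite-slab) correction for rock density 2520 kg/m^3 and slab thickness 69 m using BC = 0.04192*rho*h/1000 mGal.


BC = 0.04192 * rho * h / 1000
= 0.04192 * 2520 * 69 / 1000
= 7.289 mGal

7.289


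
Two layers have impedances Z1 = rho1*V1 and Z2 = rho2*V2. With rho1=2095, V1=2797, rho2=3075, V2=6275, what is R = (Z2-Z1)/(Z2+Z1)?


Z1 = 2095 * 2797 = 5859715
Z2 = 3075 * 6275 = 19295625
R = (19295625 - 5859715) / (19295625 + 5859715) = 13435910 / 25155340 = 0.5341

0.5341


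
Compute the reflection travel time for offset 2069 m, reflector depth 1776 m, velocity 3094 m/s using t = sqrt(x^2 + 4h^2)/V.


x^2 + 4h^2 = 2069^2 + 4*1776^2 = 4280761 + 12616704 = 16897465
sqrt(16897465) = 4110.6526
t = 4110.6526 / 3094 = 1.3286 s

1.3286


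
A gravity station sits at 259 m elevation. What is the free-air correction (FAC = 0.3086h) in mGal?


FAC = 0.3086 * h
= 0.3086 * 259
= 79.9274 mGal

79.9274


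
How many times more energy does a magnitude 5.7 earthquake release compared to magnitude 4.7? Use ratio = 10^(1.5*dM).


M2 - M1 = 5.7 - 4.7 = 1.0
1.5 * 1.0 = 1.5
ratio = 10^1.5 = 31.62

31.62


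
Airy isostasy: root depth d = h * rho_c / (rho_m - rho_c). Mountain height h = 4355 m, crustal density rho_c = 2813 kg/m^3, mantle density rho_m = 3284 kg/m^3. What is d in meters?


rho_m - rho_c = 3284 - 2813 = 471
d = 4355 * 2813 / 471
= 12250615 / 471
= 26009.8 m

26009.8


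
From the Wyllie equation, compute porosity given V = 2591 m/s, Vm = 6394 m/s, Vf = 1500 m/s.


1/V - 1/Vm = 1/2591 - 1/6394 = 0.00022955
1/Vf - 1/Vm = 1/1500 - 1/6394 = 0.00051027
phi = 0.00022955 / 0.00051027 = 0.4499

0.4499


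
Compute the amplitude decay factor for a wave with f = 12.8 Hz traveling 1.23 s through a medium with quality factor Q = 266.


pi*f*t/Q = pi*12.8*1.23/266 = 0.185944
A/A0 = exp(-0.185944) = 0.83032

0.83032


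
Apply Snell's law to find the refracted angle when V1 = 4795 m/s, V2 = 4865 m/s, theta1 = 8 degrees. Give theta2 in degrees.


sin(theta1) = sin(8 deg) = 0.139173
sin(theta2) = V2/V1 * sin(theta1) = 4865/4795 * 0.139173 = 0.141205
theta2 = arcsin(0.141205) = 8.1176 degrees

8.1176


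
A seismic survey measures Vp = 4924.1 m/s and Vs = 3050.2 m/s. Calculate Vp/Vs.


Vp/Vs = 4924.1 / 3050.2
= 1.6144

1.6144


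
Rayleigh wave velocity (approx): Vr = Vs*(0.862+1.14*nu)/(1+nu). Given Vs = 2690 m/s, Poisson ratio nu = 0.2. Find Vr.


Numerator factor = 0.862 + 1.14*0.2 = 1.09
Denominator = 1 + 0.2 = 1.2
Vr = 2690 * 1.09 / 1.2 = 2443.42 m/s

2443.42


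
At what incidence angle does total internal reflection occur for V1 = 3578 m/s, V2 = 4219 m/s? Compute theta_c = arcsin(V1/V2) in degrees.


V1/V2 = 3578/4219 = 0.848068
theta_c = arcsin(0.848068) = 58.0022 degrees

58.0022


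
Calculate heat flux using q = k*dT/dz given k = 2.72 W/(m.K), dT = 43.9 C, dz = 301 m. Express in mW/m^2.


q = k * dT / dz * 1000
= 2.72 * 43.9 / 301 * 1000
= 0.396704 * 1000
= 396.7043 mW/m^2

396.7043


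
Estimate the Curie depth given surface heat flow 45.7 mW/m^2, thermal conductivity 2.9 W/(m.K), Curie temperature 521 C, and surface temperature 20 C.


T_Curie - T_surf = 521 - 20 = 501 C
Convert q to W/m^2: 45.7 mW/m^2 = 0.0457 W/m^2
d = 501 * 2.9 / 0.0457 = 31792.12 m

31792.12


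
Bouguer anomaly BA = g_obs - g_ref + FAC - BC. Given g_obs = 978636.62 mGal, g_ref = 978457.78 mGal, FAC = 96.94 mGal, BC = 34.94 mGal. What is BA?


BA = g_obs - g_ref + FAC - BC
= 978636.62 - 978457.78 + 96.94 - 34.94
= 240.84 mGal

240.84


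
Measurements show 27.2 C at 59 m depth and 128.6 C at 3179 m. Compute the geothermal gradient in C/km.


dT = 128.6 - 27.2 = 101.4 C
dz = 3179 - 59 = 3120 m
gradient = dT/dz * 1000 = 101.4/3120 * 1000 = 32.5 C/km

32.5


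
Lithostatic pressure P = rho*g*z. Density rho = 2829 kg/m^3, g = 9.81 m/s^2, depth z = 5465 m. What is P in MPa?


P = rho * g * z / 1e6
= 2829 * 9.81 * 5465 / 1e6
= 151667357.85 / 1e6
= 151.6674 MPa

151.6674


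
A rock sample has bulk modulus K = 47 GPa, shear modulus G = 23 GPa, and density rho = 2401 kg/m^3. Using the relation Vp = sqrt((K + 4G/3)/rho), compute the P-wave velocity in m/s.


First compute the effective modulus:
K + 4G/3 = 47e9 + 4*23e9/3 = 77666666666.67 Pa
Then divide by density:
77666666666.67 / 2401 = 32347632.9307 Pa/(kg/m^3)
Take the square root:
Vp = sqrt(32347632.9307) = 5687.5 m/s

5687.5


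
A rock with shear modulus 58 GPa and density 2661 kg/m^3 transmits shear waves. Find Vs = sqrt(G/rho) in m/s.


Convert G to Pa: G = 58e9 Pa
Compute G/rho = 58e9 / 2661 = 21796317.174
Vs = sqrt(21796317.174) = 4668.65 m/s

4668.65


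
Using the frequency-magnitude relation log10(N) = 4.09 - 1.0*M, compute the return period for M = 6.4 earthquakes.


log10(N) = 4.09 - 1.0*6.4 = -2.31
N = 10^-2.31 = 0.004898
T = 1/N = 1/0.004898 = 204.1738 years

204.1738


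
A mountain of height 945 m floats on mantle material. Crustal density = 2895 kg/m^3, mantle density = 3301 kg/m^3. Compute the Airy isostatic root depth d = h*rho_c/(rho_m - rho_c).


rho_m - rho_c = 3301 - 2895 = 406
d = 945 * 2895 / 406
= 2735775 / 406
= 6738.36 m

6738.36


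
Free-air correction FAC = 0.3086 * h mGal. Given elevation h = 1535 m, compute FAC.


FAC = 0.3086 * h
= 0.3086 * 1535
= 473.701 mGal

473.701


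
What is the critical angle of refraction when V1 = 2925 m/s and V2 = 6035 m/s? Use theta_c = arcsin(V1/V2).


V1/V2 = 2925/6035 = 0.484673
theta_c = arcsin(0.484673) = 28.991 degrees

28.991


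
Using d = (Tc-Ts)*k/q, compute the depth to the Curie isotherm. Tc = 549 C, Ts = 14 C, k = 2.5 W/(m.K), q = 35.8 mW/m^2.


T_Curie - T_surf = 549 - 14 = 535 C
Convert q to W/m^2: 35.8 mW/m^2 = 0.0358 W/m^2
d = 535 * 2.5 / 0.0358 = 37360.34 m

37360.34


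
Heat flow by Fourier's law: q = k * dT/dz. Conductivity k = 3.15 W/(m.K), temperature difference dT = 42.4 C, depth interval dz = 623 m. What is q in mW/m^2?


q = k * dT / dz * 1000
= 3.15 * 42.4 / 623 * 1000
= 0.214382 * 1000
= 214.382 mW/m^2

214.382


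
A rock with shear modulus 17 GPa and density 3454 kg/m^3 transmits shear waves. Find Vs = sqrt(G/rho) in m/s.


Convert G to Pa: G = 17e9 Pa
Compute G/rho = 17e9 / 3454 = 4921829.7626
Vs = sqrt(4921829.7626) = 2218.52 m/s

2218.52


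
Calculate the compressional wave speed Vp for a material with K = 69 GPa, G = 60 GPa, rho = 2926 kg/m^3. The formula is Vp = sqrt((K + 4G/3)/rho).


First compute the effective modulus:
K + 4G/3 = 69e9 + 4*60e9/3 = 149000000000.0 Pa
Then divide by density:
149000000000.0 / 2926 = 50922761.4491 Pa/(kg/m^3)
Take the square root:
Vp = sqrt(50922761.4491) = 7136.02 m/s

7136.02


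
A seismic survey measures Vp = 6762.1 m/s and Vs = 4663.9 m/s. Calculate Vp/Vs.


Vp/Vs = 6762.1 / 4663.9
= 1.4499

1.4499


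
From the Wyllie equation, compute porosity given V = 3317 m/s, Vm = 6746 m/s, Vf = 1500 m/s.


1/V - 1/Vm = 1/3317 - 1/6746 = 0.00015324
1/Vf - 1/Vm = 1/1500 - 1/6746 = 0.00051843
phi = 0.00015324 / 0.00051843 = 0.2956

0.2956


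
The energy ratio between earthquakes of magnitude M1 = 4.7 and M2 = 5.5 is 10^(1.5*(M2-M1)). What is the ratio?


M2 - M1 = 5.5 - 4.7 = 0.8
1.5 * 0.8 = 1.2
ratio = 10^1.2 = 15.85

15.85


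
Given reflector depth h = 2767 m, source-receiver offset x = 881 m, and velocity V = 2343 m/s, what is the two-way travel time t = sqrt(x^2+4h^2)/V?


x^2 + 4h^2 = 881^2 + 4*2767^2 = 776161 + 30625156 = 31401317
sqrt(31401317) = 5603.6878
t = 5603.6878 / 2343 = 2.3917 s

2.3917


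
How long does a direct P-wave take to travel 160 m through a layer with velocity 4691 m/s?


t = x / V
= 160 / 4691
= 0.0341 s

0.0341


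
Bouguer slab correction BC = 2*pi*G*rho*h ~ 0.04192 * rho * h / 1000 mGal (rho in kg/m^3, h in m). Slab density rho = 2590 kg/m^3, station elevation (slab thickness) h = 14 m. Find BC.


BC = 0.04192 * rho * h / 1000
= 0.04192 * 2590 * 14 / 1000
= 1.52 mGal

1.52


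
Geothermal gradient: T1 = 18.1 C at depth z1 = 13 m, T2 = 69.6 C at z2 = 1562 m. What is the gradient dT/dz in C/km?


dT = 69.6 - 18.1 = 51.5 C
dz = 1562 - 13 = 1549 m
gradient = dT/dz * 1000 = 51.5/1549 * 1000 = 33.2473 C/km

33.2473


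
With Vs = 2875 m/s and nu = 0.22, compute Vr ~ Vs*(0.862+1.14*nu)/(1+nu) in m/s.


Numerator factor = 0.862 + 1.14*0.22 = 1.1128
Denominator = 1 + 0.22 = 1.22
Vr = 2875 * 1.1128 / 1.22 = 2622.38 m/s

2622.38


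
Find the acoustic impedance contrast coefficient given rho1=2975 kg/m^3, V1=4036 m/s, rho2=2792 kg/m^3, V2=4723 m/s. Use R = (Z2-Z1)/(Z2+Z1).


Z1 = 2975 * 4036 = 12007100
Z2 = 2792 * 4723 = 13186616
R = (13186616 - 12007100) / (13186616 + 12007100) = 1179516 / 25193716 = 0.0468

0.0468


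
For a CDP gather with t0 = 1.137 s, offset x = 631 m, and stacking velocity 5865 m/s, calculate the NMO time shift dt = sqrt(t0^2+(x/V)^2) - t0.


x/Vnmo = 631/5865 = 0.107587
(x/Vnmo)^2 = 0.011575
t0^2 = 1.292769
sqrt(1.292769 + 0.011575) = 1.142079
dt = 1.142079 - 1.137 = 0.005079

0.005079
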